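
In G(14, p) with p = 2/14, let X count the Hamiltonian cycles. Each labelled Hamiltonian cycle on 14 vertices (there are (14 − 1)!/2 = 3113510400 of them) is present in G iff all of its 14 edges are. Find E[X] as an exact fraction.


K_14 has (14 − 1)!/2 = 3113510400 labelled Hamiltonian cycles.
For each such Hamiltonian cycle H, let X_H = 1 if all 14 edges of H are present in G. Then P[X_H = 1] = p^{14} = (1/7)^{14} = 1/678223072849.
By linearity of expectation: E[X] = Σ_H E[X_H] = 3113510400 · p^{14} = 3113510400 · 1/678223072849 = 444787200/96889010407.
Numerically: E[X] ≈ 0.0045907.

E[X] = 3113510400 · (1/7)^{14} = 444787200/96889010407 ≈ 0.0045907.


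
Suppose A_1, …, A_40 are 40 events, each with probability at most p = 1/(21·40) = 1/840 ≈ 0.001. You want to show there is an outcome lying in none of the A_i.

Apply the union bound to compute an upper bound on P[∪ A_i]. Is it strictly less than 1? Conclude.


Union bound: P[∪_{i=1}^{40} A_i] ≤ Σ_i P[A_i] ≤ 40·p = 40·(1/840) = 1/21.
Numerically: 1/21 ≈ 0.048.
Is 1/21 < 1? YES.
Since P[∪ A_i] ≤ 1/21 < 1, the complement has P[∩ A_i^c] ≥ 1 − 1/21 = 20/21 > 0, so some outcome avoids every A_i.

40·p = 1/21 ≈ 0.048; existence CERTIFIED by the union bound.


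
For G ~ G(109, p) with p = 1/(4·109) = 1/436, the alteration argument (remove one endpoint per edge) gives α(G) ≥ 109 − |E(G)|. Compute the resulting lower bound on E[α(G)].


E[|E(G)|] = C(109, 2)·p = 5886 · (1/436) = 27/2.
E[α(G)] ≥ n − E[|E(G)|] = 109 − 27/2 = 191/2.
Numerically: ≈ 95.5000.
(This is only a lower bound; the true E[α(G)] may be larger.)

E[α(G)] ≥ 191/2 ≈ 95.5000.


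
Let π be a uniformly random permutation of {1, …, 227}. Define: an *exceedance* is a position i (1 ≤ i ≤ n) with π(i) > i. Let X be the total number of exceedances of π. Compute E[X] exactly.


Write X = Σ_{i=1}^{227} X_i, where X_i = 1_{π(i) > i}.
For each fixed i, π(i) is uniform over {1, …, 227} (marginal of a uniform permutation), so P[π(i) > i] = (n − i)/n. Summing: Σ_{i=1}^{227} (n − i)/n = (0 + 1 + … + 226)/227 = 227(227 − 1)/(2·227) = (227 − 1)/2.
Hence E[X] = Σ_{i=1}^{227} (227 − i)/227 = 113 ≈ 113.000.

E[X] = 113 = 113.000.


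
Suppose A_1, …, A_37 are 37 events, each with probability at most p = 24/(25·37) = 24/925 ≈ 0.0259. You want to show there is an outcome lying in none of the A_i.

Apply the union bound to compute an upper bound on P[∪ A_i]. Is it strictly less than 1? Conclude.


Union bound: P[∪_{i=1}^{37} A_i] ≤ Σ_i P[A_i] ≤ 37·p = 37·(24/925) = 24/25.
Numerically: 24/25 ≈ 0.9600.
Is 24/25 < 1? YES.
Since P[∪ A_i] ≤ 24/25 < 1, the complement has P[∩ A_i^c] ≥ 1 − 24/25 = 1/25 > 0, so some outcome avoids every A_i.

37·p = 24/25 ≈ 0.9600; existence CERTIFIED by the union bound.


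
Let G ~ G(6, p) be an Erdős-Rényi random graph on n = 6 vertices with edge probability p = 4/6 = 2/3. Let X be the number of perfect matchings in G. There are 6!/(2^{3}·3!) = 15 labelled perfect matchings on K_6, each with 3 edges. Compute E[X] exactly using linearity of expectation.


K_6 has 6!/(2^{3}·3!) = 15 labelled perfect matchings.
For each such perfect matching H, let X_H = 1 if all 3 edges of H are present in G. Then P[X_H = 1] = p^{3} = (2/3)^{3} = 8/27.
Summing the indicators: E[X] = Σ_H E[X_H] = 15 · p^{3} = 15 · 8/27 = 40/9.
Numerically: E[X] ≈ 4.44.

E[X] = 15 · (2/3)^{3} = 40/9 ≈ 4.44.


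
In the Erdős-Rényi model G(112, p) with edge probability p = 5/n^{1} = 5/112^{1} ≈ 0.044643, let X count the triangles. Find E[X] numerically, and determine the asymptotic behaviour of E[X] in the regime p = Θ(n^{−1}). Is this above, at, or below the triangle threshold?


Number of potential triangles: C(112, 3) = 227920.
Each occurs with probability p³ ≈ (0.044643)³ ≈ 8.8972531e-05.
By linearity: E[X] = C(112, 3)·p³ ≈ 227920 · 8.8972531e-05 ≈ 20.27862.
Here α = 1, so p = 5/n is exactly at the triangle threshold p ~ 1/n. Asymptotically E[X] → c³/6 = 5³/6 = 125/6 ≈ 20.83333, a bounded constant. In this regime the triangle count is asymptotically Poisson(c³/6).

E[X] ≈ 20.27862; in regime p = Θ(1/n^{1}) E[X] stays bounded (at the triangle threshold p ~ 1/n).


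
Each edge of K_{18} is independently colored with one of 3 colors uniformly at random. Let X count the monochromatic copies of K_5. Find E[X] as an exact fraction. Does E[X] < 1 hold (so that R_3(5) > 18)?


E[X] = C(18, 5) · 3^{1 − 10} = 8568 · 3^{−9} = 8568/19683.
As a reduced fraction: E[X] = 952/2187 ≈ 0.435299.
Is E[X] < 1? YES.
Since E[X] < 1, there exists a 3-coloring of K_{18} with no monochromatic K_5; hence R_3(5) > 18.

E[X] = 952/2187 ≈ 0.435299; E[X] < 1, so R_3(5) > 18.


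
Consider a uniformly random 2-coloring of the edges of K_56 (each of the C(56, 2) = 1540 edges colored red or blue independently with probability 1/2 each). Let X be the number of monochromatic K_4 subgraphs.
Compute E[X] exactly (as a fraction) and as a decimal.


Let X = Σ_S X_S over the C(56, 4) = 367290 subsets S of size 4, where X_S = 1 if the K_4 on S is monochromatic.
For a fixed S, the K_4 on S has C(4, 2) = 6 edges. P[all 6 edges red] = (1/2)^6, and likewise for blue, so P[monochromatic] = 2·(1/2)^6 = 2^{1 − 6} = 1/32.
Summing: E[X] = C(56, 4) · 2^{1 − 6} = 367290 · 1/32 = 183645/16.
Numerically: E[X] ≈ 11477.812500.

E[X] = C(56,4)·2^(1−C(4,2)) = 183645/16 ≈ 11477.812500.


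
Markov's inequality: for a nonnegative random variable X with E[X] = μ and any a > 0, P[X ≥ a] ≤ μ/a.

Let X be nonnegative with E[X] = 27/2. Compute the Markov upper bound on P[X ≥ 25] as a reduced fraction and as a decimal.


μ = E[X] = 27/2, a = 25.
Markov: P[X ≥ 25] ≤ μ/a = (27/2)/25 = 27/50.
Numerically: ≈ 0.540.
(Since a = 25 > μ = 13.500, the bound 27/50 is < 1 and informative.)

P[X ≥ 25] ≤ 27/50 ≈ 0.540.


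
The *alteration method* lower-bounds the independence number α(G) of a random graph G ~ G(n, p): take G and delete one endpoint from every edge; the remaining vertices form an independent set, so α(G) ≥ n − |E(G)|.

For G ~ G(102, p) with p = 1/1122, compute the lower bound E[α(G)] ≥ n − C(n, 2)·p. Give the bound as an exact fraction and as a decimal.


E[|E(G)|] = C(102, 2)·p = 5151 · (1/1122) = 101/22.
E[α(G)] ≥ n − E[|E(G)|] = 102 − 101/22 = 2143/22.
Numerically: ≈ 97.409091.
(This is only a lower bound; the true E[α(G)] may be larger.)

E[α(G)] ≥ 2143/22 ≈ 97.409091.


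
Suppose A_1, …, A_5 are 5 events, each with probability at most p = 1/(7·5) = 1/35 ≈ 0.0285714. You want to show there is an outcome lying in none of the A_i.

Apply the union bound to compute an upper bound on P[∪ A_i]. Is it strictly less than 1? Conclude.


Union bound: P[∪_{i=1}^{5} A_i] ≤ Σ_i P[A_i] ≤ 5·p = 5·(1/35) = 1/7.
Numerically: 1/7 ≈ 0.1428571.
Is 1/7 < 1? YES.
Since P[∪ A_i] ≤ 1/7 < 1, the complement has P[∩ A_i^c] ≥ 1 − 1/7 = 6/7 > 0, so some outcome avoids every A_i.

5·p = 1/7 ≈ 0.1428571; existence CERTIFIED by the union bound.


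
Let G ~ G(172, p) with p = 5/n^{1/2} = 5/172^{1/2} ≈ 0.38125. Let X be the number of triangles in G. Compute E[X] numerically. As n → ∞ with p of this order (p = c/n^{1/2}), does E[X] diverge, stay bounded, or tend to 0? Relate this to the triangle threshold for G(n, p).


Number of potential triangles: C(172, 3) = 833340.
Each occurs with probability p³ ≈ (0.38125)³ ≈ 5.5413725e-02.
By linearity: E[X] = C(172, 3)·p³ ≈ 833340 · 5.5413725e-02 ≈ 46178.47333.
Since α = 1/2 < 1, p = c/n^{1/2} ≫ 1/n is above the triangle threshold p ~ 1/n. Asymptotically E[X] ~ (c³/6)·n^{3(1−α)} = (5³/6)·n^{1.5} → ∞; triangles are abundant w.h.p.

E[X] ≈ 46178.47333; in regime p = Θ(1/n^{1/2}) E[X] diverges (above the triangle threshold p ~ 1/n).


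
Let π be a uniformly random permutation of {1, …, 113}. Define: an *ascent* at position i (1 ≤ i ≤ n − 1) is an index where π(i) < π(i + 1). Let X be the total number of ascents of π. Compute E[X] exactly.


Write X = Σ X_I over i = 1, …, 112, with X_I the indicator of one ascent.
There are 112 indicators.
For each fixed i, the pair (π(i), π(i+1)) is a uniformly random ordered pair of distinct values from {1, …, 113}; by symmetry P[π(i) < π(i+1)] = 1/2.
By linearity: E[X] = 112 · (1/2) = (113 − 1) · (1/2) = 56 ≈ 56.000.

E[X] = 56 = 56.000.


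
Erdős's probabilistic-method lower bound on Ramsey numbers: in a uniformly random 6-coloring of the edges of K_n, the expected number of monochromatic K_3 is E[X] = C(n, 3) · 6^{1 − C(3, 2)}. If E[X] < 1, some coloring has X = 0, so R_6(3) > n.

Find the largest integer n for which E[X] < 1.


We need C(n, 3) · 6^{1 − 3} < 1, i.e. C(n, 3) < 6^{3 − 1} = 36.
Check values of n near the boundary:
  n = 5: C(5, 3) = 10; 10 < 36? YES
  n = 6: C(6, 3) = 20; 20 < 36? YES
  n = 7: C(7, 3) = 35; 35 < 36? YES
  n = 8: C(8, 3) = 56; 56 < 36? NO
The largest n with C(n, 3) < 36 is n = 7 (where E[X] = 35/36 ≈ 0.9722222). Hence R_6(3) > 7, i.e. R_6(3) ≥ 8.

Largest n = 7; hence R_6(3) > 7.


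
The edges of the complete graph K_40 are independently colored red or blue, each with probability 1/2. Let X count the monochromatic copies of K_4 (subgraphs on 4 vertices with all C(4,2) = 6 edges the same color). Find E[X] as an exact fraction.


Let X = Σ_S X_S over the C(40, 4) = 91390 subsets S of size 4, where X_S = 1 if the K_4 on S is monochromatic.
For a fixed S, the K_4 on S has C(4, 2) = 6 edges. P[all 6 edges red] = (1/2)^6, and likewise for blue, so P[monochromatic] = 2·(1/2)^6 = 2^{1 − 6} = 1/32.
By linearity of expectation: E[X] = C(40, 4) · 2^{1 − 6} = 91390 · 1/32 = 45695/16.
Numerically: E[X] ≈ 2855.9375.

E[X] = C(40,4)·2^(1−C(4,2)) = 45695/16 ≈ 2855.9375.


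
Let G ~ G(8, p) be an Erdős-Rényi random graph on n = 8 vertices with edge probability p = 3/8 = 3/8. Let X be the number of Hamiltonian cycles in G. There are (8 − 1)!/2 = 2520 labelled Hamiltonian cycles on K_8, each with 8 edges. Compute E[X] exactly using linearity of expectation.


K_8 has (8 − 1)!/2 = 2520 labelled Hamiltonian cycles.
For each such Hamiltonian cycle H, let X_H = 1 if all 8 edges of H are present in G. Then P[X_H = 1] = p^{8} = (3/8)^{8} = 6561/16777216.
Summing the indicators: E[X] = Σ_H E[X_H] = 2520 · p^{8} = 2520 · 6561/16777216 = 2066715/2097152.
Numerically: E[X] ≈ 0.9855.

E[X] = 2520 · (3/8)^{8} = 2066715/2097152 ≈ 0.9855.


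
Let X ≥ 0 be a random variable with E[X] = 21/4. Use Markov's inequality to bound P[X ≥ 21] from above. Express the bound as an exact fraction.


μ = E[X] = 21/4, a = 21.
Markov: P[X ≥ 21] ≤ μ/a = (21/4)/21 = 1/4.
Numerically: ≈ 0.25000.
(Since a = 21 > μ = 5.25000, the bound 1/4 is < 1 and informative.)

P[X ≥ 21] ≤ 1/4 ≈ 0.25000.


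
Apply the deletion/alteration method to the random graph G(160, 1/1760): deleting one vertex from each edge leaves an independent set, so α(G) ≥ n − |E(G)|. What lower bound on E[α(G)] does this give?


E[|E(G)|] = C(160, 2)·p = 12720 · (1/1760) = 159/22.
E[α(G)] ≥ n − E[|E(G)|] = 160 − 159/22 = 3361/22.
Numerically: ≈ 152.77273.
(This is only a lower bound; the true E[α(G)] may be larger.)

E[α(G)] ≥ 3361/22 ≈ 152.77273.


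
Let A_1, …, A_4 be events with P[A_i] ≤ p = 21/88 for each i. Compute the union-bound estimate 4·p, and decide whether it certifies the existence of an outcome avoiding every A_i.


Union bound: P[∪_{i=1}^{4} A_i] ≤ Σ_i P[A_i] ≤ 4·p = 4·(21/88) = 21/22.
Numerically: 21/22 ≈ 0.955.
Is 21/22 < 1? YES.
Since P[∪ A_i] ≤ 21/22 < 1, the complement has P[∩ A_i^c] ≥ 1 − 21/22 = 1/22 > 0, so some outcome avoids every A_i.

4·p = 21/22 ≈ 0.955; existence CERTIFIED by the union bound.


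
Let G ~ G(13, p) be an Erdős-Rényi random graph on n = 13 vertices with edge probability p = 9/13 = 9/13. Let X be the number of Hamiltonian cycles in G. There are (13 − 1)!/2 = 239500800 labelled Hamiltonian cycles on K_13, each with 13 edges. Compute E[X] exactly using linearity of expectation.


K_13 has (13 − 1)!/2 = 239500800 labelled Hamiltonian cycles.
For each such Hamiltonian cycle H, let X_H = 1 if all 13 edges of H are present in G. Then P[X_H = 1] = p^{13} = (9/13)^{13} = 2541865828329/302875106592253.
By linearity of expectation: E[X] = Σ_H E[X_H] = 239500800 · p^{13} = 239500800 · 2541865828329/302875106592253 = 608778899377458163200/302875106592253.
Numerically: E[X] ≈ 2.01e+06.

E[X] = 239500800 · (9/13)^{13} = 608778899377458163200/302875106592253 ≈ 2.01e+06.


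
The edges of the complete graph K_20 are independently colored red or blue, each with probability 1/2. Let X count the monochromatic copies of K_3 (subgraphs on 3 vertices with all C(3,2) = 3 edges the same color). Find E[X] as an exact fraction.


Let X = Σ_S X_S over the C(20, 3) = 1140 subsets S of size 3, where X_S = 1 if the K_3 on S is monochromatic.
For a fixed S, the K_3 on S has C(3, 2) = 3 edges. P[all 3 edges red] = (1/2)^3, and likewise for blue, so P[monochromatic] = 2·(1/2)^3 = 2^{1 − 3} = 1/4.
By linearity: E[X] = C(20, 3) · 2^{1 − 3} = 1140 · 1/4 = 285.
Numerically: E[X] ≈ 285.0000.

E[X] = C(20,3)·2^(1−C(3,2)) = 285 ≈ 285.0000.


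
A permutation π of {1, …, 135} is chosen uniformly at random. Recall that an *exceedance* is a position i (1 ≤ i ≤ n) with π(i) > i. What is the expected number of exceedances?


Write X = Σ_{i=1}^{135} X_i, where X_i = 1_{π(i) > i}.
For each fixed i, π(i) is uniform over {1, …, 135} (marginal of a uniform permutation), so P[π(i) > i] = (n − i)/n. Summing: Σ_{i=1}^{135} (n − i)/n = (0 + 1 + … + 134)/135 = 135(135 − 1)/(2·135) = (135 − 1)/2.
Hence E[X] = Σ_{i=1}^{135} (135 − i)/135 = 67 ≈ 67.000000.

E[X] = 67 = 67.000000.


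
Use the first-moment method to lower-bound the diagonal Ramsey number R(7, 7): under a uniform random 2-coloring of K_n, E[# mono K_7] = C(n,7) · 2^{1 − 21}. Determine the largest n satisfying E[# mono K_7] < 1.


We need C(n, 7) · 2^{1 − 21} < 1, i.e. C(n, 7) < 2^{21 − 1} = 1048576.
Check values of n near the boundary:
  n = 23: C(23, 7) = 245157; 245157 < 1048576? YES
  n = 24: C(24, 7) = 346104; 346104 < 1048576? YES
  n = 25: C(25, 7) = 480700; 480700 < 1048576? YES
  n = 26: C(26, 7) = 657800; 657800 < 1048576? YES
  n = 27: C(27, 7) = 888030; 888030 < 1048576? YES
  n = 28: C(28, 7) = 1184040; 1184040 < 1048576? NO
  n = 29: C(29, 7) = 1560780; 1560780 < 1048576? NO
  n = 30: C(30, 7) = 2035800; 2035800 < 1048576? NO
The largest n with C(n, 7) < 1048576 is n = 27 (where E[X] = 444015/524288 ≈ 0.847). Hence R(7, 7) > 27, i.e. R(7, 7) ≥ 28.

Largest n = 27; hence R(7, 7) > 27.


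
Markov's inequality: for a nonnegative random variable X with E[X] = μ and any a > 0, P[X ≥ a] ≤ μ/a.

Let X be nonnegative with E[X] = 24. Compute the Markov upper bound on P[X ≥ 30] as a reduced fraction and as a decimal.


μ = E[X] = 24, a = 30.
Markov: P[X ≥ 30] ≤ μ/a = (24)/30 = 4/5.
Numerically: ≈ 0.80000.
(Since a = 30 > μ = 24.00000, the bound 4/5 is < 1 and informative.)

P[X ≥ 30] ≤ 4/5 ≈ 0.80000.


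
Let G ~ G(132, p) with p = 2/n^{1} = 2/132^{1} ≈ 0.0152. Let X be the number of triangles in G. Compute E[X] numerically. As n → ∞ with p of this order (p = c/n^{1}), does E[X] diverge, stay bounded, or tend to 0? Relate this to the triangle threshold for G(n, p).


Number of potential triangles: C(132, 3) = 374660.
Each occurs with probability p³ ≈ (0.0152)³ ≈ 3.47831e-06.
By linearity: E[X] = C(132, 3)·p³ ≈ 374660 · 3.47831e-06 ≈ 1.303.
Here α = 1, so p = 2/n is exactly at the triangle threshold p ~ 1/n. Asymptotically E[X] → c³/6 = 2³/6 = 4/3 ≈ 1.333, a bounded constant. In this regime the triangle count is asymptotically Poisson(c³/6).

E[X] ≈ 1.303; in regime p = Θ(1/n^{1}) E[X] stays bounded (at the triangle threshold p ~ 1/n).


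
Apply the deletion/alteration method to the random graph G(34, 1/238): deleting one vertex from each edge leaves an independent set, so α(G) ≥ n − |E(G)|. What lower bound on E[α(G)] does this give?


E[|E(G)|] = C(34, 2)·p = 561 · (1/238) = 33/14.
E[α(G)] ≥ n − E[|E(G)|] = 34 − 33/14 = 443/14.
Numerically: ≈ 31.6429.
(This is only a lower bound; the true E[α(G)] may be larger.)

E[α(G)] ≥ 443/14 ≈ 31.6429.


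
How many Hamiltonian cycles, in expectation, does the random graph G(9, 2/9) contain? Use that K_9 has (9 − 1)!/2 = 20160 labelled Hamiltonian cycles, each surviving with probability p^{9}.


K_9 has (9 − 1)!/2 = 20160 labelled Hamiltonian cycles.
For each such Hamiltonian cycle H, let X_H = 1 if all 9 edges of H are present in G. Then P[X_H = 1] = p^{9} = (2/9)^{9} = 512/387420489.
By linearity of expectation: E[X] = Σ_H E[X_H] = 20160 · p^{9} = 20160 · 512/387420489 = 1146880/43046721.
Numerically: E[X] ≈ 0.0266.

E[X] = 20160 · (2/9)^{9} = 1146880/43046721 ≈ 0.0266.


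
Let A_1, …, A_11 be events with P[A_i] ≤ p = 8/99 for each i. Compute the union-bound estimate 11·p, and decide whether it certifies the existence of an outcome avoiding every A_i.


Union bound: P[∪_{i=1}^{11} A_i] ≤ Σ_i P[A_i] ≤ 11·p = 11·(8/99) = 8/9.
Numerically: 8/9 ≈ 0.8889.
Is 8/9 < 1? YES.
Since P[∪ A_i] ≤ 8/9 < 1, the complement has P[∩ A_i^c] ≥ 1 − 8/9 = 1/9 > 0, so some outcome avoids every A_i.

11·p = 8/9 ≈ 0.8889; existence CERTIFIED by the union bound.


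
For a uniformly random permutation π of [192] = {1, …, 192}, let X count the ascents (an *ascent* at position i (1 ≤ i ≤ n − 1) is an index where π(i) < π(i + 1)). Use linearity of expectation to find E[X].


Write X = Σ X_I over i = 1, …, 191, with X_I the indicator of one ascent.
There are 191 indicators.
For each fixed i, the pair (π(i), π(i+1)) is a uniformly random ordered pair of distinct values from {1, …, 192}; by symmetry P[π(i) < π(i+1)] = 1/2.
By linearity: E[X] = 191 · (1/2) = (192 − 1) · (1/2) = 191/2 ≈ 95.50000.

E[X] = 191/2 = 95.50000.


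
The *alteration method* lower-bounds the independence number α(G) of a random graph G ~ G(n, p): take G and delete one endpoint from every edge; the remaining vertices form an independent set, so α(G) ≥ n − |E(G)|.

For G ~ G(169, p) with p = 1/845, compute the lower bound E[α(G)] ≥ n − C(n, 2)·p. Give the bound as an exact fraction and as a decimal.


E[|E(G)|] = C(169, 2)·p = 14196 · (1/845) = 84/5.
E[α(G)] ≥ n − E[|E(G)|] = 169 − 84/5 = 761/5.
Numerically: ≈ 152.200.
(This is only a lower bound; the true E[α(G)] may be larger.)

E[α(G)] ≥ 761/5 ≈ 152.200.


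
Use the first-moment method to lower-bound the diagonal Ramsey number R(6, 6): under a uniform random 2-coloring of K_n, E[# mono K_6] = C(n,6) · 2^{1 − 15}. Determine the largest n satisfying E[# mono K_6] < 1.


We need C(n, 6) · 2^{1 − 15} < 1, i.e. C(n, 6) < 2^{15 − 1} = 16384.
Check values of n near the boundary:
  n = 12: C(12, 6) = 924; 924 < 16384? YES
  n = 13: C(13, 6) = 1716; 1716 < 16384? YES
  n = 14: C(14, 6) = 3003; 3003 < 16384? YES
  n = 15: C(15, 6) = 5005; 5005 < 16384? YES
  n = 16: C(16, 6) = 8008; 8008 < 16384? YES
  n = 17: C(17, 6) = 12376; 12376 < 16384? YES
  n = 18: C(18, 6) = 18564; 18564 < 16384? NO
The largest n with C(n, 6) < 16384 is n = 17 (where E[X] = 1547/2048 ≈ 0.75537). Hence R(6, 6) > 17, i.e. R(6, 6) ≥ 18.

Largest n = 17; hence R(6, 6) > 17.


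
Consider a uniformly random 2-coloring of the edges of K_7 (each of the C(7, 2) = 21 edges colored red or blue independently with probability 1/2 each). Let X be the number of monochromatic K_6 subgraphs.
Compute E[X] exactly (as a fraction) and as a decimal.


Let X = Σ_S X_S over the C(7, 6) = 7 subsets S of size 6, where X_S = 1 if the K_6 on S is monochromatic.
For a fixed S, the K_6 on S has C(6, 2) = 15 edges. P[all 15 edges red] = (1/2)^15, and likewise for blue, so P[monochromatic] = 2·(1/2)^15 = 2^{1 − 15} = 1/16384.
Summing: E[X] = C(7, 6) · 2^{1 − 15} = 7 · 1/16384 = 7/16384.
Numerically: E[X] ≈ 0.0004.

E[X] = C(7,6)·2^(1−C(6,2)) = 7/16384 ≈ 0.0004.


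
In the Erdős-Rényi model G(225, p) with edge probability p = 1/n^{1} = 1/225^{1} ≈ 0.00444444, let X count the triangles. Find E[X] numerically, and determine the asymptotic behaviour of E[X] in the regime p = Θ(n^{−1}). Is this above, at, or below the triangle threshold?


Number of potential triangles: C(225, 3) = 1873200.
Each occurs with probability p³ ≈ (0.00444444)³ ≈ 8.77914952e-08.
By linearity: E[X] = C(225, 3)·p³ ≈ 1873200 · 8.77914952e-08 ≈ 0.164451.
Here α = 1, so p = 1/n is exactly at the triangle threshold p ~ 1/n. Asymptotically E[X] → c³/6 = 1³/6 = 1/6 ≈ 0.166667, a bounded constant. In this regime the triangle count is asymptotically Poisson(c³/6).

E[X] ≈ 0.164451; in regime p = Θ(1/n^{1}) E[X] stays bounded (at the triangle threshold p ~ 1/n).


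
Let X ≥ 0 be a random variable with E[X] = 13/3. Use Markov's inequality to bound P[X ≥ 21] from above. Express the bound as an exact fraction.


μ = E[X] = 13/3, a = 21.
Markov: P[X ≥ 21] ≤ μ/a = (13/3)/21 = 13/63.
Numerically: ≈ 0.206349.
(Since a = 21 > μ = 4.333333, the bound 13/63 is < 1 and informative.)

P[X ≥ 21] ≤ 13/63 ≈ 0.206349.


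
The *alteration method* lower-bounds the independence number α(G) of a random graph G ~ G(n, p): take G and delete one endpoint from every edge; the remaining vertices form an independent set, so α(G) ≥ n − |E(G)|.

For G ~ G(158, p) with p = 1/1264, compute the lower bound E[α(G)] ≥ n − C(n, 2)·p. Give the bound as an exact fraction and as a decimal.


E[|E(G)|] = C(158, 2)·p = 12403 · (1/1264) = 157/16.
E[α(G)] ≥ n − E[|E(G)|] = 158 − 157/16 = 2371/16.
Numerically: ≈ 148.187500.
(This is only a lower bound; the true E[α(G)] may be larger.)

E[α(G)] ≥ 2371/16 ≈ 148.187500.


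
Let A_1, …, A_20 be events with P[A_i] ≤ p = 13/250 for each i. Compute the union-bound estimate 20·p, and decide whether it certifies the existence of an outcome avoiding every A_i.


Union bound: P[∪_{i=1}^{20} A_i] ≤ Σ_i P[A_i] ≤ 20·p = 20·(13/250) = 26/25.
Numerically: 26/25 ≈ 1.04000.
Is 26/25 < 1? NO.
Since the bound 26/25 is ≥ 1, the union bound is uninformative here; it does NOT by itself certify existence.

20·p = 26/25 ≈ 1.04000; existence NOT certified by the union bound.


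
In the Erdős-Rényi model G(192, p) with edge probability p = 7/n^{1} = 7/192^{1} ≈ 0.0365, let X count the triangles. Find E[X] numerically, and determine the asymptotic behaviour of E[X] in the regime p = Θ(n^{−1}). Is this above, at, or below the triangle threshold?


Number of potential triangles: C(192, 3) = 1161280.
Each occurs with probability p³ ≈ (0.0365)³ ≈ 4.84608e-05.
By linearity: E[X] = C(192, 3)·p³ ≈ 1161280 · 4.84608e-05 ≈ 56.277.
Here α = 1, so p = 7/n is exactly at the triangle threshold p ~ 1/n. Asymptotically E[X] → c³/6 = 7³/6 = 343/6 ≈ 57.167, a bounded constant. In this regime the triangle count is asymptotically Poisson(c³/6).

E[X] ≈ 56.277; in regime p = Θ(1/n^{1}) E[X] stays bounded (at the triangle threshold p ~ 1/n).


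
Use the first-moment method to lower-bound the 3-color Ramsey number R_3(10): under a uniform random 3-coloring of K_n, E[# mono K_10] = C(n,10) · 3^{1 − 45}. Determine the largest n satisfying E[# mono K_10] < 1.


We need C(n, 10) · 3^{1 − 45} < 1, i.e. C(n, 10) < 3^{45 − 1} = 984770902183611232881.
Check values of n near the boundary:
  n = 570: C(570, 10) = 921524823451961408691; 921524823451961408691 < 984770902183611232881? YES
  n = 571: C(571, 10) = 937951290893172842001; 937951290893172842001 < 984770902183611232881? YES
  n = 572: C(572, 10) = 954640815642161682606; 954640815642161682606 < 984770902183611232881? YES
  n = 573: C(573, 10) = 971597135635805762226; 971597135635805762226 < 984770902183611232881? YES
  n = 574: C(574, 10) = 988824035203816502691; 988824035203816502691 < 984770902183611232881? NO
  n = 575: C(575, 10) = 1006325345561406175305; 1006325345561406175305 < 984770902183611232881? NO
  n = 576: C(576, 10) = 1024104945306307344480; 1024104945306307344480 < 984770902183611232881? NO
The largest n with C(n, 10) < 984770902183611232881 is n = 573 (where E[X] = 35985079097622435638/36472996377170786403 ≈ 0.987). Hence R_3(10) > 573, i.e. R_3(10) ≥ 574.

Largest n = 573; hence R_3(10) > 573.


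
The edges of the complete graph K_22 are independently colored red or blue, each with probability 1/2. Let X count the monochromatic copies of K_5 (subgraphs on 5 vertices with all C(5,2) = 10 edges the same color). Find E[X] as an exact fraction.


Let X = Σ_S X_S over the C(22, 5) = 26334 subsets S of size 5, where X_S = 1 if the K_5 on S is monochromatic.
For a fixed S, the K_5 on S has C(5, 2) = 10 edges. P[all 10 edges red] = (1/2)^10, and likewise for blue, so P[monochromatic] = 2·(1/2)^10 = 2^{1 − 10} = 1/512.
By linearity of expectation: E[X] = C(22, 5) · 2^{1 − 10} = 26334 · 1/512 = 13167/256.
Numerically: E[X] ≈ 51.434.

E[X] = C(22,5)·2^(1−C(5,2)) = 13167/256 ≈ 51.434.


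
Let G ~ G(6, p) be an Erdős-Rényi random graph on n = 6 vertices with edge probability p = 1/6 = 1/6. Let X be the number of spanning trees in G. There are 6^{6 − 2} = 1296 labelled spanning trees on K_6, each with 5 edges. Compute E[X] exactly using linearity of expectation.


K_6 has 6^{6 − 2} = 1296 labelled spanning trees.
For each such spanning tree H, let X_H = 1 if all 5 edges of H are present in G. Then P[X_H = 1] = p^{5} = (1/6)^{5} = 1/7776.
By linearity: E[X] = Σ_H E[X_H] = 1296 · p^{5} = 1296 · 1/7776 = 1/6.
Numerically: E[X] ≈ 0.16667.

E[X] = 1296 · (1/6)^{5} = 1/6 ≈ 0.16667.


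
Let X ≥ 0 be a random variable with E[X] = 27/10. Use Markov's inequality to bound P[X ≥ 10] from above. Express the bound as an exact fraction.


μ = E[X] = 27/10, a = 10.
Markov: P[X ≥ 10] ≤ μ/a = (27/10)/10 = 27/100.
Numerically: ≈ 0.27000.
(Since a = 10 > μ = 2.70000, the bound 27/100 is < 1 and informative.)

P[X ≥ 10] ≤ 27/100 ≈ 0.27000.


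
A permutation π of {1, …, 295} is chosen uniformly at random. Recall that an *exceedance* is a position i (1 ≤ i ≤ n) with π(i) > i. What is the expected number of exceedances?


Write X = Σ_{i=1}^{295} X_i, where X_i = 1_{π(i) > i}.
For each fixed i, π(i) is uniform over {1, …, 295} (marginal of a uniform permutation), so P[π(i) > i] = (n − i)/n. Summing: Σ_{i=1}^{295} (n − i)/n = (0 + 1 + … + 294)/295 = 295(295 − 1)/(2·295) = (295 − 1)/2.
Hence E[X] = Σ_{i=1}^{295} (295 − i)/295 = 147 ≈ 147.00000.

E[X] = 147 = 147.00000.


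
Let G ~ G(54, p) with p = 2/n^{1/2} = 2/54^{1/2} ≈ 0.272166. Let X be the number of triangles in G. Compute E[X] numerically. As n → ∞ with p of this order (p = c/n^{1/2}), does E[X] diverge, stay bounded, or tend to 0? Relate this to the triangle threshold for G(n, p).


Number of potential triangles: C(54, 3) = 24804.
Each occurs with probability p³ ≈ (0.272166)³ ≈ 2.01604094e-02.
By linearity: E[X] = C(54, 3)·p³ ≈ 24804 · 2.01604094e-02 ≈ 500.058795.
Since α = 1/2 < 1, p = c/n^{1/2} ≫ 1/n is above the triangle threshold p ~ 1/n. Asymptotically E[X] ~ (c³/6)·n^{3(1−α)} = (2³/6)·n^{1.5} → ∞; triangles are abundant w.h.p.

E[X] ≈ 500.058795; in regime p = Θ(1/n^{1/2}) E[X] diverges (above the triangle threshold p ~ 1/n).


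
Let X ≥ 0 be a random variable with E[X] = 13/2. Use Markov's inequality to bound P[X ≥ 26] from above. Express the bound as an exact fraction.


μ = E[X] = 13/2, a = 26.
Markov: P[X ≥ 26] ≤ μ/a = (13/2)/26 = 1/4.
Numerically: ≈ 0.250000.
(Since a = 26 > μ = 6.500000, the bound 1/4 is < 1 and informative.)

P[X ≥ 26] ≤ 1/4 ≈ 0.250000.


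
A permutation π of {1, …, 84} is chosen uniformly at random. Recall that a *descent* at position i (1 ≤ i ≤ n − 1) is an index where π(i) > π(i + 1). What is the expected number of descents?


Write X = Σ X_I over i = 1, …, 83, with X_I the indicator of one descent.
There are 83 indicators.
For each fixed i, the pair (π(i), π(i+1)) is a uniformly random ordered pair of distinct values from {1, …, 84}; by symmetry P[π(i) > π(i+1)] = 1/2.
By linearity: E[X] = 83 · (1/2) = (84 − 1) · (1/2) = 83/2 ≈ 41.500.

E[X] = 83/2 = 41.500.


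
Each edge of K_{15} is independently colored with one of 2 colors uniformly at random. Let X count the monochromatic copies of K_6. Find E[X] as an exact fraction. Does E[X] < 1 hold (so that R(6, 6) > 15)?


E[X] = C(15, 6) · 2^{1 − 15} = 5005 · 2^{−14} = 5005/16384.
As a reduced fraction: E[X] = 5005/16384 ≈ 0.3054810.
Is E[X] < 1? YES.
Since E[X] < 1, there exists a 2-coloring of K_{15} with no monochromatic K_6; hence R(6, 6) > 15.

E[X] = 5005/16384 ≈ 0.3054810; E[X] < 1, so R(6, 6) > 15.


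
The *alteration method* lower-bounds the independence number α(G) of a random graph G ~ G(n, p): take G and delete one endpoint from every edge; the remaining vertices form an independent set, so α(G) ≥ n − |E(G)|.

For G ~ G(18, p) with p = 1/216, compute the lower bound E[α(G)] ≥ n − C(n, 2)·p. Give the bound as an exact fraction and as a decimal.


E[|E(G)|] = C(18, 2)·p = 153 · (1/216) = 17/24.
E[α(G)] ≥ n − E[|E(G)|] = 18 − 17/24 = 415/24.
Numerically: ≈ 17.2917.
(This is only a lower bound; the true E[α(G)] may be larger.)

E[α(G)] ≥ 415/24 ≈ 17.2917.


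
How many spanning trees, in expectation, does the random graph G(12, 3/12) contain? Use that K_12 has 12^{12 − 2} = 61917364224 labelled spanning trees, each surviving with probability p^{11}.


K_12 has 12^{12 − 2} = 61917364224 labelled spanning trees.
For each such spanning tree H, let X_H = 1 if all 11 edges of H are present in G. Then P[X_H = 1] = p^{11} = (1/4)^{11} = 1/4194304.
Summing the indicators: E[X] = Σ_H E[X_H] = 61917364224 · p^{11} = 61917364224 · 1/4194304 = 59049/4.
Numerically: E[X] ≈ 14762.

E[X] = 61917364224 · (1/4)^{11} = 59049/4 ≈ 14762.


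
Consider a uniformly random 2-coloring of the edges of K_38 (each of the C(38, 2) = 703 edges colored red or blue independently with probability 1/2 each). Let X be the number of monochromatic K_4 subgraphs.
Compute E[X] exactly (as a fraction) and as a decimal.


Let X = Σ_S X_S over the C(38, 4) = 73815 subsets S of size 4, where X_S = 1 if the K_4 on S is monochromatic.
For a fixed S, the K_4 on S has C(4, 2) = 6 edges. P[all 6 edges red] = (1/2)^6, and likewise for blue, so P[monochromatic] = 2·(1/2)^6 = 2^{1 − 6} = 1/32.
Summing: E[X] = C(38, 4) · 2^{1 − 6} = 73815 · 1/32 = 73815/32.
Numerically: E[X] ≈ 2306.71875.

E[X] = C(38,4)·2^(1−C(4,2)) = 73815/32 ≈ 2306.71875.


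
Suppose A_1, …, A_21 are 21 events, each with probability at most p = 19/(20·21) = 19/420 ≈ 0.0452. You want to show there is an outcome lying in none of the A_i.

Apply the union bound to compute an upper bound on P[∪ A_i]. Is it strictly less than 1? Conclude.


Union bound: P[∪_{i=1}^{21} A_i] ≤ Σ_i P[A_i] ≤ 21·p = 21·(19/420) = 19/20.
Numerically: 19/20 ≈ 0.9500.
Is 19/20 < 1? YES.
Since P[∪ A_i] ≤ 19/20 < 1, the complement has P[∩ A_i^c] ≥ 1 − 19/20 = 1/20 > 0, so some outcome avoids every A_i.

21·p = 19/20 ≈ 0.9500; existence CERTIFIED by the union bound.


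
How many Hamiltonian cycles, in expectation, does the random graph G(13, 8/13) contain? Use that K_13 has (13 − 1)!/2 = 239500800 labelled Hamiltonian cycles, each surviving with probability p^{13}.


K_13 has (13 − 1)!/2 = 239500800 labelled Hamiltonian cycles.
For each such Hamiltonian cycle H, let X_H = 1 if all 13 edges of H are present in G. Then P[X_H = 1] = p^{13} = (8/13)^{13} = 549755813888/302875106592253.
By linearity of expectation: E[X] = Σ_H E[X_H] = 239500800 · p^{13} = 239500800 · 549755813888/302875106592253 = 131666957230827110400/302875106592253.
Numerically: E[X] ≈ 4.35e+05.

E[X] = 239500800 · (8/13)^{13} = 131666957230827110400/302875106592253 ≈ 4.35e+05.


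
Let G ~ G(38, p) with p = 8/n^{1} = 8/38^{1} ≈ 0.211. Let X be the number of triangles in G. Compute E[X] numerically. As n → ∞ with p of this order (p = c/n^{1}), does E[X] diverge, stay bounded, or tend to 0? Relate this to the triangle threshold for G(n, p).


Number of potential triangles: C(38, 3) = 8436.
Each occurs with probability p³ ≈ (0.211)³ ≈ 9.33081e-03.
By linearity: E[X] = C(38, 3)·p³ ≈ 8436 · 9.33081e-03 ≈ 78.715.
Here α = 1, so p = 8/n is exactly at the triangle threshold p ~ 1/n. Asymptotically E[X] → c³/6 = 8³/6 = 256/3 ≈ 85.333, a bounded constant. In this regime the triangle count is asymptotically Poisson(c³/6).

E[X] ≈ 78.715; in regime p = Θ(1/n^{1}) E[X] stays bounded (at the triangle threshold p ~ 1/n).


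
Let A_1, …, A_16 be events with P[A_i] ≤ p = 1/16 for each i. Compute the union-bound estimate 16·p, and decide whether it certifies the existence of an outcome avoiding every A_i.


Union bound: P[∪_{i=1}^{16} A_i] ≤ Σ_i P[A_i] ≤ 16·p = 16·(1/16) = 1.
Numerically: 1 ≈ 1.0000000.
Is 1 < 1? NO.
Since the bound 1 is ≥ 1, the union bound is uninformative here; it does NOT by itself certify existence.

16·p = 1 ≈ 1.0000000; existence NOT certified by the union bound.


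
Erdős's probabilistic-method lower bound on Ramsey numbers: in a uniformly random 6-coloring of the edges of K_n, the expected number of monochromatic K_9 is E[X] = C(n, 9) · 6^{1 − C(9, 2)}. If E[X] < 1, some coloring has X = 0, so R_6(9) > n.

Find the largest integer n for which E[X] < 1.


We need C(n, 9) · 6^{1 − 36} < 1, i.e. C(n, 9) < 6^{36 − 1} = 1719070799748422591028658176.
Check values of n near the boundary:
  n = 4407: C(4407, 9) = 1713856532599459170657070050; 1713856532599459170657070050 < 1719070799748422591028658176? YES
  n = 4408: C(4408, 9) = 1717362945146264156457459600; 1717362945146264156457459600 < 1719070799748422591028658176? YES
  n = 4409: C(4409, 9) = 1720875732988608787686577131; 1720875732988608787686577131 < 1719070799748422591028658176? NO
The largest n with C(n, 9) < 1719070799748422591028658176 is n = 4408 (where E[X] = 35778394690547169926197075/35813974994758803979763712 ≈ 0.999). Hence R_6(9) > 4408, i.e. R_6(9) ≥ 4409.

Largest n = 4408; hence R_6(9) > 4408.


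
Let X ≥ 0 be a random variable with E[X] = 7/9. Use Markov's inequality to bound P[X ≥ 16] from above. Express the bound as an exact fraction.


μ = E[X] = 7/9, a = 16.
Markov: P[X ≥ 16] ≤ μ/a = (7/9)/16 = 7/144.
Numerically: ≈ 0.04861.
(Since a = 16 > μ = 0.77778, the bound 7/144 is < 1 and informative.)

P[X ≥ 16] ≤ 7/144 ≈ 0.04861.


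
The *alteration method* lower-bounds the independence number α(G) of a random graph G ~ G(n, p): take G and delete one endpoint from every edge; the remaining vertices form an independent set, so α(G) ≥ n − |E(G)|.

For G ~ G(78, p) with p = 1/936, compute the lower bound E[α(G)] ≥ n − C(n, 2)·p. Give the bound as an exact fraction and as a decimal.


E[|E(G)|] = C(78, 2)·p = 3003 · (1/936) = 77/24.
E[α(G)] ≥ n − E[|E(G)|] = 78 − 77/24 = 1795/24.
Numerically: ≈ 74.7917.
(This is only a lower bound; the true E[α(G)] may be larger.)

E[α(G)] ≥ 1795/24 ≈ 74.7917.


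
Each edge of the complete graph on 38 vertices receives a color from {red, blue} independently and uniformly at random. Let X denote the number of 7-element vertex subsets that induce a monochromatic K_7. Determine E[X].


Let X = Σ_S X_S over the C(38, 7) = 12620256 subsets S of size 7, where X_S = 1 if the K_7 on S is monochromatic.
For a fixed S, the K_7 on S has C(7, 2) = 21 edges. P[all 21 edges red] = (1/2)^21, and likewise for blue, so P[monochromatic] = 2·(1/2)^21 = 2^{1 − 21} = 1/1048576.
By linearity of expectation: E[X] = C(38, 7) · 2^{1 − 21} = 12620256 · 1/1048576 = 394383/32768.
Numerically: E[X] ≈ 12.03561.

E[X] = C(38,7)·2^(1−C(7,2)) = 394383/32768 ≈ 12.03561.


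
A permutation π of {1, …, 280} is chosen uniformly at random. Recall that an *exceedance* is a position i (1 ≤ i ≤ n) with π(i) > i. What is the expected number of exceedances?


Write X = Σ_{i=1}^{280} X_i, where X_i = 1_{π(i) > i}.
For each fixed i, π(i) is uniform over {1, …, 280} (marginal of a uniform permutation), so P[π(i) > i] = (n − i)/n. Summing: Σ_{i=1}^{280} (n − i)/n = (0 + 1 + … + 279)/280 = 280(280 − 1)/(2·280) = (280 − 1)/2.
Hence E[X] = Σ_{i=1}^{280} (280 − i)/280 = 279/2 ≈ 139.5000.

E[X] = 279/2 = 139.5000.


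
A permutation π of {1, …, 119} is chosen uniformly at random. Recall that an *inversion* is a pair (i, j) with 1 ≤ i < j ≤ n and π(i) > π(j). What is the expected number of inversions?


Write X = Σ X_I over the C(119, 2) = 7021 pairs i < j, with X_I the indicator of one inversion.
There are 7021 indicators.
For each fixed pair i < j, the values π(i) and π(j) are two distinct elements of {1, …, 119} in uniformly random order; by symmetry P[π(i) > π(j)] = 1/2.
By linearity: E[X] = 7021 · (1/2) = C(119, 2) · (1/2) = 7021/2 = 7021/2 ≈ 3510.500000.

E[X] = 7021/2 = 3510.500000.


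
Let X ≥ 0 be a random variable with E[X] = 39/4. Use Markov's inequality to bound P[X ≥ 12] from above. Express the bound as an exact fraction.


μ = E[X] = 39/4, a = 12.
Markov: P[X ≥ 12] ≤ μ/a = (39/4)/12 = 13/16.
Numerically: ≈ 0.812500.
(Since a = 12 > μ = 9.750000, the bound 13/16 is < 1 and informative.)

P[X ≥ 12] ≤ 13/16 ≈ 0.812500.


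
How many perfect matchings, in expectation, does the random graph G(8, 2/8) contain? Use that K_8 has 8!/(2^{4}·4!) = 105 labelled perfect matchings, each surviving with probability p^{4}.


K_8 has 8!/(2^{4}·4!) = 105 labelled perfect matchings.
For each such perfect matching H, let X_H = 1 if all 4 edges of H are present in G. Then P[X_H = 1] = p^{4} = (1/4)^{4} = 1/256.
By linearity of expectation: E[X] = Σ_H E[X_H] = 105 · p^{4} = 105 · 1/256 = 105/256.
Numerically: E[X] ≈ 0.410156.

E[X] = 105 · (1/4)^{4} = 105/256 ≈ 0.410156.


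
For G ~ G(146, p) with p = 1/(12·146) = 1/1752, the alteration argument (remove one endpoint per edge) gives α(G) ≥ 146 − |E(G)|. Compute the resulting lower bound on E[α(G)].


E[|E(G)|] = C(146, 2)·p = 10585 · (1/1752) = 145/24.
E[α(G)] ≥ n − E[|E(G)|] = 146 − 145/24 = 3359/24.
Numerically: ≈ 139.958.
(This is only a lower bound; the true E[α(G)] may be larger.)

E[α(G)] ≥ 3359/24 ≈ 139.958.


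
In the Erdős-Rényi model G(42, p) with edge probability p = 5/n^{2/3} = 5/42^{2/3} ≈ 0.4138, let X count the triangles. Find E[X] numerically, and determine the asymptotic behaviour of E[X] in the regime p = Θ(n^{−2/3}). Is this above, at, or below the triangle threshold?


Number of potential triangles: C(42, 3) = 11480.
Each occurs with probability p³ ≈ (0.4138)³ ≈ 7.086168e-02.
By linearity: E[X] = C(42, 3)·p³ ≈ 11480 · 7.086168e-02 ≈ 813.4921.
Since α = 2/3 < 1, p = c/n^{2/3} ≫ 1/n is above the triangle threshold p ~ 1/n. Asymptotically E[X] ~ (c³/6)·n^{3(1−α)} = (5³/6)·n^{1} → ∞; triangles are abundant w.h.p.

E[X] ≈ 813.4921; in regime p = Θ(1/n^{2/3}) E[X] diverges (above the triangle threshold p ~ 1/n).


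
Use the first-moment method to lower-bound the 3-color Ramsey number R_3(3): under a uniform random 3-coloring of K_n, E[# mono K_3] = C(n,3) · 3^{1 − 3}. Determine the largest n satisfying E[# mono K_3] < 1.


We need C(n, 3) · 3^{1 − 3} < 1, i.e. C(n, 3) < 3^{3 − 1} = 9.
Check values of n near the boundary:
  n = 3: C(3, 3) = 1; 1 < 9? YES
  n = 4: C(4, 3) = 4; 4 < 9? YES
  n = 5: C(5, 3) = 10; 10 < 9? NO
  n = 6: C(6, 3) = 20; 20 < 9? NO
The largest n with C(n, 3) < 9 is n = 4 (where E[X] = 4/9 ≈ 0.4444444). Hence R_3(3) > 4, i.e. R_3(3) ≥ 5.

Largest n = 4; hence R_3(3) > 4.
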